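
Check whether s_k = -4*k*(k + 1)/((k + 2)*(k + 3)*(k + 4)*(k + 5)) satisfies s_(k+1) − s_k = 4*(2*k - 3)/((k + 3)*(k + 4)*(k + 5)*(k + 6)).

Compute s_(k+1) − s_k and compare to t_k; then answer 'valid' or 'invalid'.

Invalid: residual 4*(2 - 3*k)/(k**5 + 20*k**4 + 155*k**3 + 580*k**2 + 1044*k + 720) ≠ 0.

s_(k+1) = -4*(k + 1)*(k + 2)/((k + 3)*(k + 4)*(k + 5)*(k + 6))
s_(k+1) − s_k = 4*(k + 1)*(k*(k + 6) - (k + 2)**2)/((k + 2)*(k + 3)*(k + 4)*(k + 5)*(k + 6))
(s_(k+1) − s_k) − t_k = 4*(2 - 3*k)/(k**5 + 20*k**4 + 155*k**3 + 580*k**2 + 1044*k + 720)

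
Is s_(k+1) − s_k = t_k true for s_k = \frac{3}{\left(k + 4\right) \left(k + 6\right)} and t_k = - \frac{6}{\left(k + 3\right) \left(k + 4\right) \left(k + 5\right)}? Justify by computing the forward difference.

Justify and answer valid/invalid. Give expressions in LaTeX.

s_(k+1) = 3/((k + 5)*(k + 7))
s_(k+1) − s_k = 3*(-2*k - 11)/(k**4 + 22*k**3 + 179*k**2 + 638*k + 840)
(s_(k+1) − s_k) − t_k = 9*(3*k + 17)/(k**5 + 25*k**4 + 245*k**3 + 1175*k**2 + 2754*k + 2520)

Invalid: residual \frac{9 \left(3 k + 17\right)}{k^{5} + 25 k^{4} + 245 k^{3} + 1175 k^{2} + 2754 k + 2520} ≠ 0.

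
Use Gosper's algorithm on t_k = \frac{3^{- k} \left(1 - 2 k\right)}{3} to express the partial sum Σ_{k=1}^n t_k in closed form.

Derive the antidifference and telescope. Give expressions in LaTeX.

Ratio r(k) = (2*k + 1)/(3*(2*k - 1)).
Gosper form: A/B · C(k+1)/C(k) with A=1/3, B=1, C=k - 1/2.
f must satisfy (1/3)·f(k+1) − (1)·f(k) = k - 1/2.
Degrees (0,0,1) ⇒ d ≤ 1.
Solving with deg f ≤ 1: f(k) = -3*k/2.
R(k) = B(k−1)·f(k)/C(k) = -3*k/(2*k - 1); s_k = R·t_k = k/3**k.
Verify: (1 - 2*k)/(3*3**k) matches t_k.
Σ_(k=1)^n t_k = s_(n+1) − s_(1) = (3**(-n - 1)*(n + 1)) − (1/3), i.e. 3**(-n - 1)*(-3**n + n + 1).

S(n) = 3^{- n - 1} \left(- 3^{n} + n + 1\right)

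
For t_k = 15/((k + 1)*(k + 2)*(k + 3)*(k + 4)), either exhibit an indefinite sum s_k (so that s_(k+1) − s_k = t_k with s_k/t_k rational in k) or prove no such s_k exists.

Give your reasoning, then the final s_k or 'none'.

t_(k+1)/t_k = (k + 1)/(k + 5).
A = k + 1, B = k + 5, C = 1.
Need (k + 1)·f(k+1) − (k + 4)·f(k) = 1.
deg f ≤ 3 (via 1,1,0).
Solving with deg f ≤ 3: f(k) = k*(k**2 + 6*k + 11)/18.
Then R = B(k−1)f/C = k*(k + 4)*(k**2 + 6*k + 11)/18, so s_k = R(k)·t_k = 5*k*(k**2 + 6*k + 11)/(6*(k + 1)*(k + 2)*(k + 3)).
s_(k+1) − s_k = 15/(k**4 + 10*k**3 + 35*k**2 + 50*k + 24) = t_k.

s_k = 5*k*(k**2 + 6*k + 11)/(6*(k + 1)*(k + 2)*(k + 3))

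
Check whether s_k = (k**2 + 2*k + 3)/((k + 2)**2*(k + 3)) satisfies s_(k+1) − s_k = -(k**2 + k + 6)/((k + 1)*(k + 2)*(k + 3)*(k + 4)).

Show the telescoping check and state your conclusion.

s_(k+1) = (2*k + (k + 1)**2 + 5)/((k + 3)**2*(k + 4))
s_(k+1) − s_k = (-k**3 - 3*k**2 - 5*k - 12)/(k**5 + 14*k**4 + 77*k**3 + 208*k**2 + 276*k + 144)
(s_(k+1) − s_k) − t_k = (2*k**3 + 9*k**2 + 19*k + 24)/(k**6 + 15*k**5 + 91*k**4 + 285*k**3 + 484*k**2 + 420*k + 144)

Invalid: residual (2*k**3 + 9*k**2 + 19*k + 24)/(k**6 + 15*k**5 + 91*k**4 + 285*k**3 + 484*k**2 + 420*k + 144) ≠ 0.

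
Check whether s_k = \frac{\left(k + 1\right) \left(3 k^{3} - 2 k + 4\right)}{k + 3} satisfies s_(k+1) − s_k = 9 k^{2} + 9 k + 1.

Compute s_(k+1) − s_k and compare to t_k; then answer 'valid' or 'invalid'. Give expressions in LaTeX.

s_(k+1) = (k + 2)*(-2*k + 3*(k + 1)**3 + 2)/(k + 4)
s_(k+1) − s_k = (9*k**4 + 60*k**3 + 100*k**2 + 55*k + 14)/(k**2 + 7*k + 12)
(s_(k+1) − s_k) − t_k = 2*(-6*k**3 - 36*k**2 - 30*k + 1)/(k**2 + 7*k + 12)

Invalid: residual \frac{2 \left(- 6 k^{3} - 36 k^{2} - 30 k + 1\right)}{k^{2} + 7 k + 12} ≠ 0.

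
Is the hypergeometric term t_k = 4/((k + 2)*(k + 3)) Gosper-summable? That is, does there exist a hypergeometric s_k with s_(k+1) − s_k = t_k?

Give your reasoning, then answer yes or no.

Yes. s_k = 2*k/(k + 2).

t_(k+1)/t_k = (k + 2)/(k + 4).
Factor: A=k + 2; B=k + 4; C=1.
f must satisfy (k + 2)·f(k+1) − (k + 3)·f(k) = 1.
Bound: deg f ≤ 1.
Solving with deg f ≤ 1: f(k) = k/2.
Certificate R = B(k−1)f/C = k*(k + 3)/2 gives s_k = 2*k/(k + 2).
Δs = 4/(k**2 + 5*k + 6), as required.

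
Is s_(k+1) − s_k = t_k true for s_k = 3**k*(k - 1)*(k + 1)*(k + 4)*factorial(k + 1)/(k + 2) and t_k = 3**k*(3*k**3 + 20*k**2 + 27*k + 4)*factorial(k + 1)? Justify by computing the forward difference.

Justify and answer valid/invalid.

Invalid: residual -3**k*(k + 1)*(3*k**3 + 23*k**2 + 43*k + 12)*factorial(k + 1)/((k + 2)*(k + 3)) ≠ 0.

s_(k+1) = 3**(k + 1)*k*(k + 2)*(k + 5)*factorial(k + 2)/(k + 3)
s_(k+1) − s_k = 3**k*(3*k**5 + 32*k**4 + 119*k**3 + 193*k**2 + 127*k + 12)*factorial(k + 1)/((k + 2)*(k + 3))
(s_(k+1) − s_k) − t_k = -3**k*(k + 1)*(3*k**3 + 23*k**2 + 43*k + 12)*factorial(k + 1)/((k + 2)*(k + 3))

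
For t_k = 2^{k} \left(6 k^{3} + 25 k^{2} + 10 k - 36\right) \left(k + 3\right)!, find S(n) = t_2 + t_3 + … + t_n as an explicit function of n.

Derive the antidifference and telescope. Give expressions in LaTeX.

r(k) = 2*(6*k**4 + 67*k**3 + 250*k**2 + 317*k + 20)/(6*k**3 + 25*k**2 + 10*k - 36) after simplifying.
A = 2*k + 8, B = 1, C = k**3 + 25*k**2/6 + 5*k/3 - 6.
Key eq: (2*k + 8)·f(k+1) = (1)·f(k) + (k**3 + 25*k**2/6 + 5*k/3 - 6).
Degrees (1,0,3) ⇒ d ≤ 2.
A polynomial solution: f(k) = (k - 2)*(3*k + 2)/6.
Get s_k = R·t_k = 2**k*(k - 2)*(3*k + 2)*factorial(k + 3) with R(k) = B(k−1)f(k)/C(k) = (k - 2)*(3*k + 2)/(6*k**3 + 25*k**2 + 10*k - 36).
Verify: 2**k*(6*k**3 + 25*k**2 + 10*k - 36)*factorial(k + 3) matches t_k.
Telescope: S(n) = s_(n+1) − s_(2) = 2**(n + 1)*(n - 1)*(3*n + 5)*factorial(n + 4) − (0) = 2**(n + 1)*(n - 1)*(3*n + 5)*factorial(n + 4).

S(n) = 2^{n + 1} \left(n - 1\right) \left(3 n + 5\right) \left(n + 4\right)!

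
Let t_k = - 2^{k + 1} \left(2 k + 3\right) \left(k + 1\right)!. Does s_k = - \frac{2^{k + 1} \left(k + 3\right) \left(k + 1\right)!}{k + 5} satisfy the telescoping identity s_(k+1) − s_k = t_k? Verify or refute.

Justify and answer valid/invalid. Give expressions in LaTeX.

s_(k+1) = -2**(k + 2)*(k + 4)*factorial(k + 2)/(k + 6)
s_(k+1) − s_k = -2**(k + 1)*(2*k**3 + 21*k**2 + 67*k + 62)*factorial(k + 1)/((k + 5)*(k + 6))
(s_(k+1) − s_k) − t_k = 2**(k + 2)*(2*k**2 + 13*k + 14)*factorial(k + 1)/((k + 5)*(k + 6))

Invalid: residual \frac{2^{k + 2} \left(2 k^{2} + 13 k + 14\right) \left(k + 1\right)!}{\left(k + 5\right) \left(k + 6\right)} ≠ 0.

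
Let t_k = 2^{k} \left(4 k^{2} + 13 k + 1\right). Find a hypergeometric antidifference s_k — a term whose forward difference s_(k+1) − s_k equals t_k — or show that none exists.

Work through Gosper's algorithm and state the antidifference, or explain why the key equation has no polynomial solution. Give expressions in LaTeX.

r(k) = 2*(4*k**2 + 21*k + 18)/(4*k**2 + 13*k + 1) after simplifying.
So A=2 and B=1, with C=k**2 + 13*k/4 + 1/4.
f must satisfy (2)·f(k+1) − (1)·f(k) = k**2 + 13*k/4 + 1/4.
Degrees (0,0,2) ⇒ d ≤ 2.
Match coefficients ⇒ f(k) = (k - 1)*(4*k + 1)/4.
Certificate R = B(k−1)f/C = (k - 1)*(4*k + 1)/(4*k**2 + 13*k + 1) gives s_k = 2**k*(4*k**2 - 3*k - 1).
Verify: 2**k*(4*k**2 + 13*k + 1) matches t_k.

s_k = 2^{k} \left(4 k^{2} - 3 k - 1\right)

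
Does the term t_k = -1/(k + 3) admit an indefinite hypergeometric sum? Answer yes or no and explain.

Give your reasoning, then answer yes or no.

The ratio is (k + 3)/(k + 4).
Factor: A=k + 3; B=k + 4; C=1.
Solve (k + 3)·f(k+1) − (k + 3)·f(k) = 1.
d = 0 from the (1,1,0) case.
Generic f = c0 gives residual -1; -1 = 0 cannot hold, so t_k is not Gosper-summable.

No; the coefficient equations for f are inconsistent.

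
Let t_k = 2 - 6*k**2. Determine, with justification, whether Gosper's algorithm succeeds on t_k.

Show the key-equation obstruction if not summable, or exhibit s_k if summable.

Yes. s_k = k*(-2*k**2 + 3*k + 1).

r(k) = (3*(k + 1)**2 - 1)/(3*k**2 - 1) after simplifying.
Gosper form: A/B · C(k+1)/C(k) with A=1, B=1, C=k**2 - 1/3.
Need (1)·f(k+1) − (1)·f(k) = k**2 - 1/3.
Degrees (0,0,2) ⇒ d ≤ 3.
Match coefficients ⇒ f(k) = k*(2*k**2 - 3*k - 1)/6.
Then R = B(k−1)f/C = k*(2*k**2 - 3*k - 1)/(2*(3*k**2 - 1)), so s_k = R(k)·t_k = k*(-2*k**2 + 3*k + 1).
Check: Δs_k = 2 - 6*k**2. ✓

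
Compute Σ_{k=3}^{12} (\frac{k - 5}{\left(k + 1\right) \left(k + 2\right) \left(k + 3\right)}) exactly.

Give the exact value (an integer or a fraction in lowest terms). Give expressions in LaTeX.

r(k) = (k - 4)*(k + 1)/((k - 5)*(k + 4)) after simplifying.
A = k + 1, B = k + 4, C = k - 5.
Solve (k + 1)·f(k+1) − (k + 3)·f(k) = k - 5.
Bound: deg f ≤ 2.
Coefficient equations give f(k) = -k*(k + 4).
Then R = B(k−1)f/C = -k*(k + 3)*(k + 4)/(k - 5), so s_k = R(k)·t_k = k*(-k - 4)/((k + 1)*(k + 2)).
s_(k+1) − s_k = (k - 5)/(k**3 + 6*k**2 + 11*k + 6) = t_k.
Σ_(k=3)^(12) t_k = s_(13) − s_(3) = -221/210 − (-21/20) = -1/420.

Σ = -1/420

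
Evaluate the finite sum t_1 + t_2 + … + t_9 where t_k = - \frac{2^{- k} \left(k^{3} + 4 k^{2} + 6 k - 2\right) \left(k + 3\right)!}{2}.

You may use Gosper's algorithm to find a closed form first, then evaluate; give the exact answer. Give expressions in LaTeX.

Σ = -589864299

r(k) = (k**4 + 11*k**3 + 45*k**2 + 77*k + 36)/(2*(k**3 + 4*k**2 + 6*k - 2)) after simplifying.
Gosper form: A/B · C(k+1)/C(k) with A=k/2 + 2, B=1, C=k**3 + 4*k**2 + 6*k - 2.
Set up (k/2 + 2)·f(k+1) − (1)·f(k) − (k**3 + 4*k**2 + 6*k - 2) = 0.
From deg A=1, deg B=0, deg C=3: d=2.
Solve for f: f(k) = 2*(k**2 - 3) (degree 2 ≤ 2).
R(k) = B(k−1)·f(k)/C(k) = 2*(k**2 - 3)/(k**3 + 4*k**2 + 6*k - 2); s_k = R·t_k = -(k**2 - 3)*factorial(k + 3)/2**k.
Verify: -(k**3 + 4*k**2 + 6*k - 2)*factorial(k + 3)/(2*2**k) matches t_k.
Telescoping: Σ = s_(10) − s_(1) = -589864275 − (24) = -589864299.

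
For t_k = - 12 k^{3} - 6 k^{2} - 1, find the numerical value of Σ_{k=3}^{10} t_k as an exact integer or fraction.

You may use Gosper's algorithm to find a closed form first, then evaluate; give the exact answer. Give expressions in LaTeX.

t_(k+1)/t_k = (12*(k + 1)**3 + 6*(k + 1)**2 + 1)/(12*k**3 + 6*k**2 + 1).
Normal form (A,B,C) = (1, 1, k**3 + k**2/2 + 1/12).
Solve (1)·f(k+1) − (1)·f(k) = k**3 + k**2/2 + 1/12.
deg f ≤ 4 (via 0,0,3).
A polynomial solution: f(k) = k*(3*k**3 - 4*k**2 + 2)/12.
R(k) = B(k−1)·f(k)/C(k) = k*(3*k**3 - 4*k**2 + 2)/(12*k**3 + 6*k**2 + 1); s_k = R·t_k = k*(-3*k**3 + 4*k**2 - 2).
Verify: -12*k**3 - 6*k**2 - 1 matches t_k.
Σ_(k=3)^(10) t_k = s_(11) − s_(3) = -38621 − (-141) = -38480.

Σ = -38480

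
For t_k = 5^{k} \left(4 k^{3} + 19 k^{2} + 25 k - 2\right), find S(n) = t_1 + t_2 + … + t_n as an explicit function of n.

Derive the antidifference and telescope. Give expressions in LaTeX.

S(n) = 5 \cdot 5^{n} n^{3} + 20 \cdot 5^{n} n^{2} + 25 \cdot 5^{n} n - 5 \cdot 5^{n} + 5

The ratio is 5*(4*k**3 + 31*k**2 + 75*k + 46)/(4*k**3 + 19*k**2 + 25*k - 2).
Take A(k)=5, B(k)=1, C(k)=k**3 + 19*k**2/4 + 25*k/4 - 1/2.
Key eq: (5)·f(k+1) = (1)·f(k) + (k**3 + 19*k**2/4 + 25*k/4 - 1/2).
From deg A=0, deg B=0, deg C=3: d=3.
Solve for f: f(k) = (k**3 + k**2 - 3)/4 (degree 3 ≤ 3).
Certificate R = B(k−1)f/C = (k**3 + k**2 - 3)/(4*k**3 + 19*k**2 + 25*k - 2) gives s_k = 5**k*(k**3 + k**2 - 3).
Verify: 5**k*(4*k**3 + 19*k**2 + 25*k - 2) matches t_k.
Σ_(k=1)^n t_k = s_(n+1) − s_(1) = (5**(n + 1)*(n**3 + 4*n**2 + 5*n - 1)) − (-5), i.e. 5*5**n*n**3 + 20*5**n*n**2 + 25*5**n*n - 5*5**n + 5.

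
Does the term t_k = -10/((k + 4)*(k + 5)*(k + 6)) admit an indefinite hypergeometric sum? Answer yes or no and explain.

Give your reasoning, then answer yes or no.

Compute t_(k+1)/t_k: get (k + 4)/(k + 7).
Take A(k)=k + 4, B(k)=k + 7, C(k)=1.
Set up (k + 4)·f(k+1) − (k + 6)·f(k) − (1) = 0.
Bound: deg f ≤ 2.
Coefficient equations give f(k) = k*(k + 9)/40.
Certificate R = B(k−1)f/C = k*(k + 6)*(k + 9)/40 gives s_k = k*(-k - 9)/(4*(k + 4)*(k + 5)).
Δs = -10/(k**3 + 15*k**2 + 74*k + 120), as required.

Yes. s_k = k*(-k - 9)/(4*(k + 4)*(k + 5)).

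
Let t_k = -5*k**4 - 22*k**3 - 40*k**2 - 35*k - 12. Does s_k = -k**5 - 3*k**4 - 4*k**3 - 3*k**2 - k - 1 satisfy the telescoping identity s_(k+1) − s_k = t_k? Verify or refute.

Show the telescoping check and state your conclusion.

s_(k+1) = -k**5 - 8*k**4 - 26*k**3 - 43*k**2 - 36*k - 13
s_(k+1) − s_k = -5*k**4 - 22*k**3 - 40*k**2 - 35*k - 12
(s_(k+1) − s_k) − t_k = 0

valid (s_(k+1) − s_k reduces to t_k)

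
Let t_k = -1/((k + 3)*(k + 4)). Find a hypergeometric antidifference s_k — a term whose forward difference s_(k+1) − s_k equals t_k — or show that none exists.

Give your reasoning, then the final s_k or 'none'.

s_k = -k/(3*k + 9)

t_(k+1)/t_k = (k + 3)/(k + 5).
A = k + 3, B = k + 5, C = 1.
Key eq: (k + 3)·f(k+1) = (k + 4)·f(k) + (1).
Bound: deg f ≤ 1.
Solve for f: f(k) = k/3 (degree 1 ≤ 1).
Then R = B(k−1)f/C = k*(k + 4)/3, so s_k = R(k)·t_k = -k/(3*k + 9).
Check: Δs_k = -1/(k**2 + 7*k + 12). ✓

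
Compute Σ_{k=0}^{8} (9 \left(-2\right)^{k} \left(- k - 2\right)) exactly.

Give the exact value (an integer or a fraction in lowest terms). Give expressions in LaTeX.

Σ = -15876

Step 1: r(k) = 2*(-k - 3)/(k + 2).
Normal form (A,B,C) = (-2, 1, k + 2).
Need (-2)·f(k+1) − (1)·f(k) = k + 2.
Degrees (0,0,1) ⇒ d ≤ 1.
A polynomial solution: f(k) = -(3*k + 4)/9.
Then R = B(k−1)f/C = -(3*k + 4)/(9*(k + 2)), so s_k = R(k)·t_k = (-2)**k*(3*k + 4).
Check: Δs_k = 9*(-2)**k*(-k - 2). ✓
Sum = s_(9) − s_(0); s_(9) = -15872, s_(0) = 4 ⇒ -15876.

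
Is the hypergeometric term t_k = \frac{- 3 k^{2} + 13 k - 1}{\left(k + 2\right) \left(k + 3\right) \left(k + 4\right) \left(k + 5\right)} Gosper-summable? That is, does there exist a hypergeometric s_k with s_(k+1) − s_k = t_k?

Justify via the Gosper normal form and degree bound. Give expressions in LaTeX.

The ratio is (3*k**3 - k**2 - 23*k - 18)/(3*k**3 + 5*k**2 - 77*k + 6).
A = k + 2, B = k + 6, C = k**2 - 13*k/3 + 1/3.
Set up (k + 2)·f(k+1) − (k + 5)·f(k) − (k**2 - 13*k/3 + 1/3) = 0.
Degrees (1,1,2) ⇒ d ≤ 3.
Solving with deg f ≤ 3: f(k) = k*(k**2 - 15*k + 18)/24.
Then R = B(k−1)f/C = k*(k + 5)*(k**2 - 15*k + 18)/(8*(3*k**2 - 13*k + 1)), so s_k = R(k)·t_k = k*(-k**2 + 15*k - 18)/(8*(k + 2)*(k + 3)*(k + 4)).
Check: Δs_k = (-3*k**2 + 13*k - 1)/(k**4 + 14*k**3 + 71*k**2 + 154*k + 120). ✓

Yes. s_k = \frac{k \left(- k^{2} + 15 k - 18\right)}{8 \left(k + 2\right) \left(k + 3\right) \left(k + 4\right)}.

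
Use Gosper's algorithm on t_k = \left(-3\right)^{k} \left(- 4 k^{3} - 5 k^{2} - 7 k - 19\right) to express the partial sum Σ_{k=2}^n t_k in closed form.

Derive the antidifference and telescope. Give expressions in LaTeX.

S(n) = - 3 \left(-3\right)^{n} n^{3} - 6 \left(-3\right)^{n} n^{2} - 6 \left(-3\right)^{n} n - 15 \left(-3\right)^{n} - 90

Compute t_(k+1)/t_k: get 3*(-4*k**3 - 17*k**2 - 29*k - 35)/(4*k**3 + 5*k**2 + 7*k + 19).
Take A(k)=-3, B(k)=1, C(k)=k**3 + 5*k**2/4 + 7*k/4 + 19/4.
f must satisfy (-3)·f(k+1) − (1)·f(k) = k**3 + 5*k**2/4 + 7*k/4 + 19/4.
Degrees (0,0,3) ⇒ d ≤ 3.
Match coefficients ⇒ f(k) = -(k**3 - k**2 + k + 4)/4.
Then R = B(k−1)f/C = -(k**3 - k**2 + k + 4)/(4*k**3 + 5*k**2 + 7*k + 19), so s_k = R(k)·t_k = (-3)**k*(k**3 - k**2 + k + 4).
Verify: (-3)**k*(-4*k**3 - 5*k**2 - 7*k - 19) matches t_k.
Σ_(k=2)^n t_k = s_(n+1) − s_(2) = ((-3)**(n + 1)*(n**3 + 2*n**2 + 2*n + 5)) − (90), i.e. -3*(-3)**n*n**3 - 6*(-3)**n*n**2 - 6*(-3)**n*n - 15*(-3)**n - 90.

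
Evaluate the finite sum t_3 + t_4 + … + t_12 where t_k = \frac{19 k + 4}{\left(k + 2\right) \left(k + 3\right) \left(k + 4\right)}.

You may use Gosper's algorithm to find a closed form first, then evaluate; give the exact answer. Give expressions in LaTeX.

Step 1: r(k) = (k + 2)*(19*k + 23)/((k + 5)*(19*k + 4)).
So A=k + 2 and B=k + 5, with C=k + 4/19.
Need (k + 2)·f(k+1) − (k + 4)·f(k) = k + 4/19.
Bound: deg f ≤ 2.
Solve for f: f(k) = k*(7*k - 3)/38 (degree 2 ≤ 2).
Get s_k = R·t_k = k*(7*k - 3)/(2*(k + 2)*(k + 3)) with R(k) = B(k−1)f(k)/C(k) = k*(k + 4)*(7*k - 3)/(2*(19*k + 4)).
s_(k+1) − s_k = (19*k + 4)/(k**3 + 9*k**2 + 26*k + 24) = t_k.
Σ_(k=3)^(12) t_k = s_(13) − s_(3) = 143/60 − (9/10) = 89/60.

Σ = 89/60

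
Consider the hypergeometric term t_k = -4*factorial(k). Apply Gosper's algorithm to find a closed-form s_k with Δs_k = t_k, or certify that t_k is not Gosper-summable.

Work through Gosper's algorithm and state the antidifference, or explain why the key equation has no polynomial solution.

The ratio is k + 1.
Take A(k)=k + 1, B(k)=1, C(k)=1.
Need (k + 1)·f(k+1) − (1)·f(k) = 1.
From deg A=1, deg B=0, deg C=0: d=-1.
d = -1 < 0 ⇒ no nonzero polynomial f; not summable.

none — t_k is not Gosper-summable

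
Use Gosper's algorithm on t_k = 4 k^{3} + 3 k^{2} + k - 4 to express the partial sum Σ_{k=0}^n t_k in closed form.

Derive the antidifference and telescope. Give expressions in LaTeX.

S(n) = n^{4} + 3 n^{3} + 3 n^{2} - 3 n - 4

Ratio r(k) = (4*k**3 + 15*k**2 + 19*k + 4)/(4*k**3 + 3*k**2 + k - 4).
Factor: A=1; B=1; C=k**3 + 3*k**2/4 + k/4 - 1.
Key eq: (1)·f(k+1) = (1)·f(k) + (k**3 + 3*k**2/4 + k/4 - 1).
From deg A=0, deg B=0, deg C=3: d=4.
Solve for f: f(k) = k*(k - 2)*(k**2 + k + 2)/4 (degree 4 ≤ 4).
Certificate R = B(k−1)f/C = k*(k - 2)*(k**2 + k + 2)/(4*k**3 + 3*k**2 + k - 4) gives s_k = k*(k**3 - k**2 - 4).
Check: Δs_k = 4*k**3 + 3*k**2 + k - 4. ✓
Evaluate: s_(n+1) = n**4 + 3*n**3 + 3*n**2 - 3*n - 4; subtract s_(0) = 0 ⇒ S(n) = n**4 + 3*n**3 + 3*n**2 - 3*n - 4.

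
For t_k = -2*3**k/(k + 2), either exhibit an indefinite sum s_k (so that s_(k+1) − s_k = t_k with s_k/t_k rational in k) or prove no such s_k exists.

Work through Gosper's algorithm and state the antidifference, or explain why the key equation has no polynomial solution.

Step 1: r(k) = 3*(k + 2)/(k + 3).
A = 3*k + 6, B = k + 3, C = 1.
Solve (3*k + 6)·f(k+1) − (k + 2)·f(k) = 1.
Degrees (1,1,0) ⇒ d ≤ -1.
Negative degree bound (-1): no f exists, t_k not Gosper-summable.

none (Gosper's algorithm certifies no s_k)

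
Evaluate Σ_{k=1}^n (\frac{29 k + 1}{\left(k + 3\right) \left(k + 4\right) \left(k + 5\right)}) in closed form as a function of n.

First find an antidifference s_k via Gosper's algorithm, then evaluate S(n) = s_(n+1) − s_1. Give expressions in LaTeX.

S(n) = \frac{n \left(73 n + 77\right)}{20 \left(n^{2} + 9 n + 20\right)}

Compute t_(k+1)/t_k: get (k + 3)*(29*k + 30)/((k + 6)*(29*k + 1)).
Gosper form: A/B · C(k+1)/C(k) with A=k + 3, B=k + 6, C=k + 1/29.
Set up (k + 3)·f(k+1) − (k + 5)·f(k) − (k + 1/29) = 0.
Bound: deg f ≤ 2.
Coefficient equations give f(k) = k*(11*k - 10)/87.
So s_k = (B(k−1)f/C)·t_k = (k*(k + 5)*(11*k - 10)/(3*(29*k + 1)))·t_k = k*(11*k - 10)/(3*(k + 3)*(k + 4)).
Verify: (29*k + 1)/(k**3 + 12*k**2 + 47*k + 60) matches t_k.
Evaluate: s_(n+1) = (11*n**2 + 12*n + 1)/(3*(n**2 + 9*n + 20)); subtract s_(1) = 1/60 ⇒ S(n) = n*(73*n + 77)/(20*(n**2 + 9*n + 20)).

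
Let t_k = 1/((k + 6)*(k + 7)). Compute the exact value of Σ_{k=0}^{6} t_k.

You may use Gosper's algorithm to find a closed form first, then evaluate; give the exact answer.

The ratio is (k + 6)/(k + 8).
Take A(k)=k + 6, B(k)=k + 8, C(k)=1.
f must satisfy (k + 6)·f(k+1) − (k + 7)·f(k) = 1.
d = 1 from the (1,1,0) case.
Match coefficients ⇒ f(k) = k/6.
So s_k = (B(k−1)f/C)·t_k = (k*(k + 7)/6)·t_k = k/(6*(k + 6)).
Verify: 1/(k**2 + 13*k + 42) matches t_k.
Telescoping: Σ = s_(7) − s_(0) = 7/78 − (0) = 7/78.

Σ = 7/78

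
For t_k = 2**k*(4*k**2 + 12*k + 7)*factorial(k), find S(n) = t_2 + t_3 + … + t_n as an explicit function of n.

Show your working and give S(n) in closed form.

r(k) = 2*(4*k**3 + 24*k**2 + 43*k + 23)/(4*k**2 + 12*k + 7) after simplifying.
A = 2*k + 2, B = 1, C = k**2 + 3*k + 7/4.
f must satisfy (2*k + 2)·f(k+1) − (1)·f(k) = k**2 + 3*k + 7/4.
Degrees (1,0,2) ⇒ d ≤ 1.
Coefficient equations give f(k) = (2*k + 3)/4.
So s_k = (B(k−1)f/C)·t_k = ((2*k + 3)/(4*k**2 + 12*k + 7))·t_k = 2**k*(2*k + 3)*factorial(k).
Verify: 2**k*(4*k**2 + 12*k + 7)*factorial(k) matches t_k.
Σ_(k=2)^n t_k = s_(n+1) − s_(2) = (2**(n + 1)*(2*n + 5)*factorial(n + 1)) − (56), i.e. 4*2**n*n**2*factorial(n) + 14*2**n*n*factorial(n) + 10*2**n*factorial(n) - 56.

S(n) = 4*2**n*n**2*factorial(n) + 14*2**n*n*factorial(n) + 10*2**n*factorial(n) - 56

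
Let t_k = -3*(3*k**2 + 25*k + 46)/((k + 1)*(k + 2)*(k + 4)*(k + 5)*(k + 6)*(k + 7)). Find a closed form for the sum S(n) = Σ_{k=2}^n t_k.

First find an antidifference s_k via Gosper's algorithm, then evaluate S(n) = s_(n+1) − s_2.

r(k) = (k + 1)*(k + 4)*(25*k + 3*(k + 1)**2 + 71)/((k + 3)*(k + 8)*(3*k**2 + 25*k + 46)) after simplifying.
A = k + 1, B = k + 8, C = k**3 + 34*k**2/3 + 121*k/3 + 46.
Solve (k + 1)·f(k+1) − (k + 7)·f(k) = k**3 + 34*k**2/3 + 121*k/3 + 46.
deg f ≤ 6 (via 1,1,3).
Solve for f: f(k) = k*(k + 2)*(k + 3)*(k + 5)*(k**2 + 11*k + 34)/72 (degree 6 ≤ 6).
R(k) = B(k−1)·f(k)/C(k) = k*(k + 2)*(k + 5)*(k + 7)*(k**2 + 11*k + 34)/(24*(3*k**2 + 25*k + 46)); s_k = R·t_k = k*(-k**2 - 11*k - 34)/(8*(k**3 + 11*k**2 + 34*k + 24)).
s_(k+1) − s_k = 3*(-3*k**2 - 25*k - 46)/(k**6 + 25*k**5 + 247*k**4 + 1219*k**3 + 3112*k**2 + 3796*k + 1680) = t_k.
Σ_(k=2)^n t_k = s_(n+1) − s_(2) = ((-n**3 - 14*n**2 - 59*n - 46)/(8*(n**3 + 14*n**2 + 59*n + 70))) − (-5/48), i.e. (-n**3 - 14*n**2 - 59*n + 74)/(48*(n**3 + 14*n**2 + 59*n + 70)).

S(n) = (-n**3 - 14*n**2 - 59*n + 74)/(48*(n**3 + 14*n**2 + 59*n + 70))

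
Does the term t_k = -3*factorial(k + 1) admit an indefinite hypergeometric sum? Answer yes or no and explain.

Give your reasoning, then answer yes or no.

No. Not Gosper-summable.

Step 1: r(k) = k + 2.
Factor: A=k + 2; B=1; C=1.
Key eq: (k + 2)·f(k+1) = (1)·f(k) + (1).
d = -1 from the (1,0,0) case.
d = -1 < 0 ⇒ no nonzero polynomial f; not summable.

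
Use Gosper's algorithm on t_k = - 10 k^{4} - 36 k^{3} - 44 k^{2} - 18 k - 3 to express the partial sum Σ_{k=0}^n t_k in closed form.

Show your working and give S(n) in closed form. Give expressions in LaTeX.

Compute t_(k+1)/t_k: get (10*k**4 + 76*k**3 + 212*k**2 + 254*k + 111)/(10*k**4 + 36*k**3 + 44*k**2 + 18*k + 3).
So A=1 and B=1, with C=k**4 + 18*k**3/5 + 22*k**2/5 + 9*k/5 + 3/10.
Set up (1)·f(k+1) − (1)·f(k) − (k**4 + 18*k**3/5 + 22*k**2/5 + 9*k/5 + 3/10) = 0.
From deg A=0, deg B=0, deg C=4: d=5.
Solve for f: f(k) = k*(2*k**4 + 4*k**3 - 4*k + 1)/10 (degree 5 ≤ 5).
Get s_k = R·t_k = k*(-2*k**4 - 4*k**3 + 4*k - 1) with R(k) = B(k−1)f(k)/C(k) = k*(2*k**4 + 4*k**3 - 4*k + 1)/(10*k**4 + 36*k**3 + 44*k**2 + 18*k + 3).
Check: Δs_k = -10*k**4 - 36*k**3 - 44*k**2 - 18*k - 3. ✓
Evaluate: s_(n+1) = -2*n**5 - 14*n**4 - 36*n**3 - 40*n**2 - 19*n - 3; subtract s_(0) = 0 ⇒ S(n) = -2*n**5 - 14*n**4 - 36*n**3 - 40*n**2 - 19*n - 3.

S(n) = - 2 n^{5} - 14 n^{4} - 36 n^{3} - 40 n^{2} - 19 n - 3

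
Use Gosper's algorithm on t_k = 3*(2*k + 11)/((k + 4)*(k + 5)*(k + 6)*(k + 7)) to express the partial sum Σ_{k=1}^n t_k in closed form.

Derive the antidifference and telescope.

r(k) = (k + 4)*(2*k + 13)/((k + 8)*(2*k + 11)) after simplifying.
Gosper form: A/B · C(k+1)/C(k) with A=k + 4, B=k + 8, C=k + 11/2.
f must satisfy (k + 4)·f(k+1) − (k + 7)·f(k) = k + 11/2.
d = 3 from the (1,1,1) case.
Coefficient equations give f(k) = k*(k + 5)*(k + 10)/48.
Then R = B(k−1)f/C = k*(k + 5)*(k + 7)*(k + 10)/(24*(2*k + 11)), so s_k = R(k)·t_k = k*(k + 10)/(8*(k**2 + 10*k + 24)).
s_(k+1) − s_k = 3*(2*k + 11)/(k**4 + 22*k**3 + 179*k**2 + 638*k + 840) = t_k.
s_(n+1) = (n**2 + 12*n + 11)/(8*(n**2 + 12*n + 35)) and s_(1) = 11/280, so S(n) = 3*n*(n + 12)/(35*(n**2 + 12*n + 35)).

S(n) = 3*n*(n + 12)/(35*(n**2 + 12*n + 35))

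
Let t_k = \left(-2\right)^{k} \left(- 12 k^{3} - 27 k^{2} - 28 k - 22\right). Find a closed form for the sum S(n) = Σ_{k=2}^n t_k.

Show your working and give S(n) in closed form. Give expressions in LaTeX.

S(n) = - 8 \left(-2\right)^{n} n^{3} - 26 \left(-2\right)^{n} n^{2} - 28 \left(-2\right)^{n} n - 18 \left(-2\right)^{n} - 160

Ratio r(k) = 2*(-12*k**3 - 63*k**2 - 118*k - 89)/(12*k**3 + 27*k**2 + 28*k + 22).
Take A(k)=-2, B(k)=1, C(k)=k**3 + 9*k**2/4 + 7*k/3 + 11/6.
f must satisfy (-2)·f(k+1) − (1)·f(k) = k**3 + 9*k**2/4 + 7*k/3 + 11/6.
deg f ≤ 3 (via 0,0,3).
Match coefficients ⇒ f(k) = -(4*k**3 + k**2 + 4)/12.
Then R = B(k−1)f/C = -(4*k**3 + k**2 + 4)/(12*k**3 + 27*k**2 + 28*k + 22), so s_k = R(k)·t_k = (-2)**k*(4*k**3 + k**2 + 4).
Δs = (-2)**k*(-12*k**3 - 27*k**2 - 28*k - 22), as required.
Telescope: S(n) = s_(n+1) − s_(2) = (-2)**(n + 1)*(4*n**3 + 13*n**2 + 14*n + 9) − (160) = -8*(-2)**n*n**3 - 26*(-2)**n*n**2 - 28*(-2)**n*n - 18*(-2)**n - 160.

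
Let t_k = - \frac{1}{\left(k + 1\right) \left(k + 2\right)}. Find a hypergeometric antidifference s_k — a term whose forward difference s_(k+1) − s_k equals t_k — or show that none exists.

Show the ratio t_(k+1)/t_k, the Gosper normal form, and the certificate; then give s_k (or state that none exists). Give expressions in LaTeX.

s_k = - \frac{k}{k + 1}

t_(k+1)/t_k = (k + 1)/(k + 3).
Normal form (A,B,C) = (k + 1, k + 3, 1).
f must satisfy (k + 1)·f(k+1) − (k + 2)·f(k) = 1.
d = 1 from the (1,1,0) case.
Solve for f: f(k) = k (degree 1 ≤ 1).
Then R = B(k−1)f/C = k*(k + 2), so s_k = R(k)·t_k = -k/(k + 1).
Verify: -1/(k**2 + 3*k + 2) matches t_k.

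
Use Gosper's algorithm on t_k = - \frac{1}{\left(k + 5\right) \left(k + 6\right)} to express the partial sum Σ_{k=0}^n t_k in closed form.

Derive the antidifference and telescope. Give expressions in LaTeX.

S(n) = \frac{- n - 1}{5 \left(n + 6\right)}

r(k) = (k + 5)/(k + 7) after simplifying.
Gosper form: A/B · C(k+1)/C(k) with A=k + 5, B=k + 7, C=1.
Need (k + 5)·f(k+1) − (k + 6)·f(k) = 1.
d = 1 from the (1,1,0) case.
Match coefficients ⇒ f(k) = k/5.
So s_k = (B(k−1)f/C)·t_k = (k*(k + 6)/5)·t_k = -k/(5*k + 25).
Δs = -1/(k**2 + 11*k + 30), as required.
Σ_(k=0)^n t_k = s_(n+1) − s_(0) = ((-n - 1)/(5*(n + 6))) − (0), i.e. (-n - 1)/(5*(n + 6)).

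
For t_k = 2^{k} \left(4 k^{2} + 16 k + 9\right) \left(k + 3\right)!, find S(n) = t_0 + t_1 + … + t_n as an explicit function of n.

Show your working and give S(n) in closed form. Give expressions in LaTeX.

Step 1: r(k) = 2*(4*k**3 + 40*k**2 + 125*k + 116)/(4*k**2 + 16*k + 9).
Factor: A=2*k + 8; B=1; C=k**2 + 4*k + 9/4.
Key eq: (2*k + 8)·f(k+1) = (1)·f(k) + (k**2 + 4*k + 9/4).
deg f ≤ 1 (via 1,0,2).
Coefficient equations give f(k) = (2*k - 1)/4.
Then R = B(k−1)f/C = (2*k - 1)/(4*k**2 + 16*k + 9), so s_k = R(k)·t_k = 2**k*(2*k - 1)*factorial(k + 3).
s_(k+1) − s_k = 2**k*(4*k**2 + 16*k + 9)*factorial(k + 3) = t_k.
s_(n+1) = 2**(n + 1)*(2*n + 1)*factorial(n + 4) and s_(0) = -6, so S(n) = 4*2**n*n*factorial(n + 4) + 2*2**n*factorial(n + 4) + 6.

S(n) = 4 \cdot 2^{n} n \left(n + 4\right)! + 2 \cdot 2^{n} \left(n + 4\right)! + 6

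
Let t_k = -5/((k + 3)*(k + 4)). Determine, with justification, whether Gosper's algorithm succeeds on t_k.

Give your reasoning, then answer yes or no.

The ratio is (k + 3)/(k + 5).
Normal form (A,B,C) = (k + 3, k + 5, 1).
Key eq: (k + 3)·f(k+1) = (k + 4)·f(k) + (1).
deg f ≤ 1 (via 1,1,0).
Coefficient equations give f(k) = k/3.
Get s_k = R·t_k = -5*k/(3*k + 9) with R(k) = B(k−1)f(k)/C(k) = k*(k + 4)/3.
Δs = -5/(k**2 + 7*k + 12), as required.

Yes. s_k = -5*k/(3*k + 9).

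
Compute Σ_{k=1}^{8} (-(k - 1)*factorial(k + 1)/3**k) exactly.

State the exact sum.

Σ = -44638/81

Compute t_(k+1)/t_k: get k*(k + 2)/(3*(k - 1)).
Normal form (A,B,C) = (k/3 + 2/3, 1, k - 1).
Set up (k/3 + 2/3)·f(k+1) − (1)·f(k) − (k - 1) = 0.
deg f ≤ 0 (via 1,0,1).
Solve for f: f(k) = 3 (degree 0 ≤ 0).
Certificate R = B(k−1)f/C = 3/(k - 1) gives s_k = -3**(1 - k)*factorial(k + 1).
s_(k+1) − s_k = -(k - 1)*factorial(k + 1)/3**k = t_k.
Telescoping: Σ = s_(9) − s_(1) = -44800/81 − (-2) = -44638/81.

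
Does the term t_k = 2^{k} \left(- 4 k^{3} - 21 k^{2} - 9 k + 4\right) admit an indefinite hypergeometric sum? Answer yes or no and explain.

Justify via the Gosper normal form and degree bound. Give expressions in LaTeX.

Yes. s_k = 2^{k} k \left(- 4 k^{2} + 3 k + 3\right).

The ratio is 2*(4*k**3 + 33*k**2 + 63*k + 30)/(4*k**3 + 21*k**2 + 9*k - 4).
Normal form (A,B,C) = (2, 1, k**3 + 21*k**2/4 + 9*k/4 - 1).
Set up (2)·f(k+1) − (1)·f(k) − (k**3 + 21*k**2/4 + 9*k/4 - 1) = 0.
d = 3 from the (0,0,3) case.
Solve for f: f(k) = k*(4*k**2 - 3*k - 3)/4 (degree 3 ≤ 3).
Then R = B(k−1)f/C = k*(4*k**2 - 3*k - 3)/(4*k**3 + 21*k**2 + 9*k - 4), so s_k = R(k)·t_k = 2**k*k*(-4*k**2 + 3*k + 3).
Verify: 2**k*(-4*k**3 - 21*k**2 - 9*k + 4) matches t_k.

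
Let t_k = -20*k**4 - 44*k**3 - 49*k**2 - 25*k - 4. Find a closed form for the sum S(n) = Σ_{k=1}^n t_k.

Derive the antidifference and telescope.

S(n) = n*(-4*n**4 - 21*n**3 - 45*n**2 - 48*n - 24)

The ratio is (20*k**4 + 124*k**3 + 301*k**2 + 335*k + 142)/(20*k**4 + 44*k**3 + 49*k**2 + 25*k + 4).
Normal form (A,B,C) = (1, 1, k**4 + 11*k**3/5 + 49*k**2/20 + 5*k/4 + 1/5).
Solve (1)·f(k+1) − (1)·f(k) = k**4 + 11*k**3/5 + 49*k**2/20 + 5*k/4 + 1/5.
Degrees (0,0,4) ⇒ d ≤ 5.
Coefficient equations give f(k) = k*(4*k**4 + k**3 + k**2 - k - 1)/20.
So s_k = (B(k−1)f/C)·t_k = (k*(4*k**4 + k**3 + k**2 - k - 1)/(20*k**4 + 44*k**3 + 49*k**2 + 25*k + 4))·t_k = k*(-4*k**4 - k**3 - k**2 + k + 1).
Check: Δs_k = -20*k**4 - 44*k**3 - 49*k**2 - 25*k - 4. ✓
Telescope: S(n) = s_(n+1) − s_(1) = -4*n**5 - 21*n**4 - 45*n**3 - 48*n**2 - 24*n - 4 − (-4) = n*(-4*n**4 - 21*n**3 - 45*n**2 - 48*n - 24).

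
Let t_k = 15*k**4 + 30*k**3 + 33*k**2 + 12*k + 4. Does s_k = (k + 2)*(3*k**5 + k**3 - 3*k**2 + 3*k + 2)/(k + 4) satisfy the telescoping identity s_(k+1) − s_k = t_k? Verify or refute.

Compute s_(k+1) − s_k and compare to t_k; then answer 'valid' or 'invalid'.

Invalid: residual 2*(-12*k**5 - 90*k**4 - 152*k**3 - 147*k**2 - 49*k - 14)/(k**2 + 9*k + 20) ≠ 0.

s_(k+1) = (k + 3)*(3*k + 3*(k + 1)**5 + (k + 1)**3 - 3*(k + 1)**2 + 5)/(k + 5)
s_(k+1) − s_k = (15*k**6 + 141*k**5 + 423*k**4 + 605*k**3 + 478*k**2 + 178*k + 52)/(k**2 + 9*k + 20)
(s_(k+1) − s_k) − t_k = 2*(-12*k**5 - 90*k**4 - 152*k**3 - 147*k**2 - 49*k - 14)/(k**2 + 9*k + 20)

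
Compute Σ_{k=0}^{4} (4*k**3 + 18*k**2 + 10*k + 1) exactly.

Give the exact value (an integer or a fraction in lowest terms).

Step 1: r(k) = (4*k**3 + 30*k**2 + 58*k + 33)/(4*k**3 + 18*k**2 + 10*k + 1).
Take A(k)=1, B(k)=1, C(k)=k**3 + 9*k**2/2 + 5*k/2 + 1/4.
f must satisfy (1)·f(k+1) − (1)·f(k) = k**3 + 9*k**2/2 + 5*k/2 + 1/4.
Degrees (0,0,3) ⇒ d ≤ 4.
Solving with deg f ≤ 4: f(k) = k*(k**3 + 4*k**2 - 3*k - 1)/4.
So s_k = (B(k−1)f/C)·t_k = (k*(k**3 + 4*k**2 - 3*k - 1)/((2*k + 1)*(2*k**2 + 8*k + 1)))·t_k = k*(k**3 + 4*k**2 - 3*k - 1).
Verify: 4*k**3 + 18*k**2 + 10*k + 1 matches t_k.
Σ_(k=0)^(4) t_k = s_(5) − s_(0) = 1045 − (0) = 1045.

Σ = 1045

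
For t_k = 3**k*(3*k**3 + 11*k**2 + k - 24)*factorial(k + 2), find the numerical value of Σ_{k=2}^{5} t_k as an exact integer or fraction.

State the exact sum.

Σ = 793618776

The ratio is 3*(3*k**4 + 29*k**3 + 92*k**2 + 87*k - 27)/(3*k**3 + 11*k**2 + k - 24).
Take A(k)=3*k + 9, B(k)=1, C(k)=k**3 + 11*k**2/3 + k/3 - 8.
Key eq: (3*k + 9)·f(k+1) = (1)·f(k) + (k**3 + 11*k**2/3 + k/3 - 8).
From deg A=1, deg B=0, deg C=3: d=2.
Solving with deg f ≤ 2: f(k) = (k**2 - k - 3)/3.
So s_k = (B(k−1)f/C)·t_k = ((k**2 - k - 3)/(3*k**3 + 11*k**2 + k - 24))·t_k = 3**k*(k**2 - k - 3)*factorial(k + 2).
Δs = 3**k*(3*k**3 + 11*k**2 + k - 24)*factorial(k + 2), as required.
Sum = s_(6) − s_(2); s_(6) = 793618560, s_(2) = -216 ⇒ 793618776.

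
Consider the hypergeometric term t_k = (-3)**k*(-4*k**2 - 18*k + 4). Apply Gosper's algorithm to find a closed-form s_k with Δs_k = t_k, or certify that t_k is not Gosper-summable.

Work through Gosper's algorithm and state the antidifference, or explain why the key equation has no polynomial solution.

s_k = (-3)**k*(k**2 + 3*k - 4)

Step 1: r(k) = 3*(-2*k**2 - 13*k - 9)/(2*k**2 + 9*k - 2).
So A=-3 and B=1, with C=k**2 + 9*k/2 - 1.
Need (-3)·f(k+1) − (1)·f(k) = k**2 + 9*k/2 - 1.
Bound: deg f ≤ 2.
Coefficient equations give f(k) = -(k - 1)*(k + 4)/4.
Certificate R = B(k−1)f/C = -(k - 1)*(k + 4)/(2*(2*k**2 + 9*k - 2)) gives s_k = (-3)**k*(k**2 + 3*k - 4).
Verify: (-3)**k*(-4*k**2 - 18*k + 4) matches t_k.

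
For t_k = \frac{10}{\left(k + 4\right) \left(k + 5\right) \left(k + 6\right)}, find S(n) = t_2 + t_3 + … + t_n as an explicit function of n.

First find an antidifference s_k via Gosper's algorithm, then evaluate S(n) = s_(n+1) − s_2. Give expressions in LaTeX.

Ratio r(k) = (k + 4)/(k + 7).
Take A(k)=k + 4, B(k)=k + 7, C(k)=1.
f must satisfy (k + 4)·f(k+1) − (k + 6)·f(k) = 1.
Bound: deg f ≤ 2.
Solve for f: f(k) = k*(k + 9)/40 (degree 2 ≤ 2).
R(k) = B(k−1)·f(k)/C(k) = k*(k + 6)*(k + 9)/40; s_k = R·t_k = k*(k + 9)/(4*(k + 4)*(k + 5)).
Check: Δs_k = 10/(k**3 + 15*k**2 + 74*k + 120). ✓
s_(n+1) = (n**2 + 11*n + 10)/(4*(n**2 + 11*n + 30)) and s_(2) = 11/84, so S(n) = 5*(n**2 + 11*n - 12)/(42*(n**2 + 11*n + 30)).

S(n) = \frac{5 \left(n^{2} + 11 n - 12\right)}{42 \left(n^{2} + 11 n + 30\right)}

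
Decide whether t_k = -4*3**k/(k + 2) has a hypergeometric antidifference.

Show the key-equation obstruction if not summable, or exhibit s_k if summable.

r(k) = 3*(k + 2)/(k + 3) after simplifying.
A = 3*k + 6, B = k + 3, C = 1.
Key eq: (3*k + 6)·f(k+1) = (k + 2)·f(k) + (1).
Bound: deg f ≤ -1.
deg f ≤ -1 is impossible — no certificate.

No. Not Gosper-summable.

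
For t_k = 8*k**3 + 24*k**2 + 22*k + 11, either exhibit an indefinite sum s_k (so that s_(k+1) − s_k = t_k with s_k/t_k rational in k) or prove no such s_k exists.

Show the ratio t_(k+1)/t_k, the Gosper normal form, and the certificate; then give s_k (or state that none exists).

s_k = k*(2*k**3 + 4*k**2 + k + 4)

t_(k+1)/t_k = (8*k**3 + 48*k**2 + 94*k + 65)/(8*k**3 + 24*k**2 + 22*k + 11).
Factor: A=1; B=1; C=k**3 + 3*k**2 + 11*k/4 + 11/8.
Solve (1)·f(k+1) − (1)·f(k) = k**3 + 3*k**2 + 11*k/4 + 11/8.
d = 4 from the (0,0,3) case.
A polynomial solution: f(k) = k*(2*k**3 + 4*k**2 + k + 4)/8.
R(k) = B(k−1)·f(k)/C(k) = k*(2*k**3 + 4*k**2 + k + 4)/(8*k**3 + 24*k**2 + 22*k + 11); s_k = R·t_k = k*(2*k**3 + 4*k**2 + k + 4).
s_(k+1) − s_k = 8*k**3 + 24*k**2 + 22*k + 11 = t_k.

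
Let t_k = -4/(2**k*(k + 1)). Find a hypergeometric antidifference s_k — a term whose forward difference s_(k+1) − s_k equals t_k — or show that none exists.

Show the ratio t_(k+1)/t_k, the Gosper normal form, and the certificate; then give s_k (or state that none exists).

no hypergeometric antidifference exists

Ratio r(k) = (k + 1)/(2*(k + 2)).
A = k/2 + 1/2, B = k + 2, C = 1.
Set up (k/2 + 1/2)·f(k+1) − (k + 1)·f(k) − (1) = 0.
From deg A=1, deg B=1, deg C=0: d=-1.
Negative degree bound (-1): no f exists, t_k not Gosper-summable.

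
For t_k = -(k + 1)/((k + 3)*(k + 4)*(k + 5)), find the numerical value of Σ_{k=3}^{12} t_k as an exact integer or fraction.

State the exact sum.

Σ = -365/5712

Step 1: r(k) = (k + 2)*(k + 3)/((k + 1)*(k + 6)).
A = k + 3, B = k + 6, C = k + 1.
Need (k + 3)·f(k+1) − (k + 5)·f(k) = k + 1.
deg f ≤ 2 (via 1,1,1).
Solving with deg f ≤ 2: f(k) = k*(k + 1)/6.
Then R = B(k−1)f/C = k*(k + 5)/6, so s_k = R(k)·t_k = k*(-k - 1)/(6*(k + 3)*(k + 4)).
Verify: (-k - 1)/(k**3 + 12*k**2 + 47*k + 60) matches t_k.
Telescoping: Σ = s_(13) − s_(3) = -91/816 − (-1/21) = -365/5712.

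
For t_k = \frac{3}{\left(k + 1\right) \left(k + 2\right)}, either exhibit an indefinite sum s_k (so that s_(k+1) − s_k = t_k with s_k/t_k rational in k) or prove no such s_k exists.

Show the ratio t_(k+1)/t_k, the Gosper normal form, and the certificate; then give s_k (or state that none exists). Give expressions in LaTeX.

s_k = \frac{3 k}{k + 1}

r(k) = (k + 1)/(k + 3) after simplifying.
Gosper form: A/B · C(k+1)/C(k) with A=k + 1, B=k + 3, C=1.
Key eq: (k + 1)·f(k+1) = (k + 2)·f(k) + (1).
From deg A=1, deg B=1, deg C=0: d=1.
Coefficient equations give f(k) = k.
Then R = B(k−1)f/C = k*(k + 2), so s_k = R(k)·t_k = 3*k/(k + 1).
Verify: 3/(k**2 + 3*k + 2) matches t_k.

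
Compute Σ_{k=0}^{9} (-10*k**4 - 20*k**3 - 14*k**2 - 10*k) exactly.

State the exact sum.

Compute t_(k+1)/t_k: get (5*k**4 + 30*k**3 + 67*k**2 + 69*k + 27)/(k*(5*k**3 + 10*k**2 + 7*k + 5)).
Normal form (A,B,C) = (1, 1, k**4 + 2*k**3 + 7*k**2/5 + k).
f must satisfy (1)·f(k+1) − (1)·f(k) = k**4 + 2*k**3 + 7*k**2/5 + k.
Bound: deg f ≤ 5.
Match coefficients ⇒ f(k) = k*(k - 1)*(2*k**3 + 2*k**2 + 3)/10.
R(k) = B(k−1)·f(k)/C(k) = (k - 1)*(2*k**3 + 2*k**2 + 3)/(2*(5*k**3 + 10*k**2 + 7*k + 5)); s_k = R·t_k = k*(-2*k**4 + 2*k**2 - 3*k + 3).
s_(k+1) − s_k = 2*k*(-5*k**3 - 10*k**2 - 7*k - 5) = t_k.
Telescoping: Σ = s_(10) − s_(0) = -198270 − (0) = -198270.

Σ = -198270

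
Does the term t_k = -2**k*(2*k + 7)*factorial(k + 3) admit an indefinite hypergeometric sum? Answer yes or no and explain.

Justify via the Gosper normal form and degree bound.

r(k) = 2*(k + 4)*(2*k + 9)/(2*k + 7) after simplifying.
A = 2*k + 8, B = 1, C = k + 7/2.
Key eq: (2*k + 8)·f(k+1) = (1)·f(k) + (k + 7/2).
Degrees (1,0,1) ⇒ d ≤ 0.
Match coefficients ⇒ f(k) = 1/2.
R(k) = B(k−1)·f(k)/C(k) = 1/(2*k + 7); s_k = R·t_k = -2**k*factorial(k + 3).
s_(k+1) − s_k = -2**k*(2*k + 7)*factorial(k + 3) = t_k.

Yes. s_k = -2**k*factorial(k + 3).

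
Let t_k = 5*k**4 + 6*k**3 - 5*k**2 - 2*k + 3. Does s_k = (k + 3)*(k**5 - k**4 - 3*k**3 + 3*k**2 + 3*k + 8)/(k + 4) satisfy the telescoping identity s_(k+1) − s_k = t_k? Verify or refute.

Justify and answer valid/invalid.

s_(k+1) = (k**6 + 8*k**5 + 19*k**4 + 10*k**3 - 7*k**2 + 15*k + 44)/(k + 5)
s_(k+1) − s_k = (5*k**6 + 47*k**5 + 122*k**4 + 51*k**3 - 90*k**2 - 5*k + 56)/(k**2 + 9*k + 20)
(s_(k+1) − s_k) − t_k = (-4*k**5 - 27*k**4 - 22*k**3 + 25*k**2 + 8*k - 4)/(k**2 + 9*k + 20)

Invalid: residual (-4*k**5 - 27*k**4 - 22*k**3 + 25*k**2 + 8*k - 4)/(k**2 + 9*k + 20) ≠ 0.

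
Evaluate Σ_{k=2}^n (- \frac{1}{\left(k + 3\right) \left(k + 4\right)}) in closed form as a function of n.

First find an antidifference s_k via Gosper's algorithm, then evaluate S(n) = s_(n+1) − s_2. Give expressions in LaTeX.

Ratio r(k) = (k + 3)/(k + 5).
So A=k + 3 and B=k + 5, with C=1.
Set up (k + 3)·f(k+1) − (k + 4)·f(k) − (1) = 0.
Bound: deg f ≤ 1.
Coefficient equations give f(k) = k/3.
Get s_k = R·t_k = -k/(3*k + 9) with R(k) = B(k−1)f(k)/C(k) = k*(k + 4)/3.
Check: Δs_k = -1/(k**2 + 7*k + 12). ✓
Σ_(k=2)^n t_k = s_(n+1) − s_(2) = ((-n - 1)/(3*(n + 4))) − (-2/15), i.e. (1 - n)/(5*(n + 4)).

S(n) = \frac{1 - n}{5 \left(n + 4\right)}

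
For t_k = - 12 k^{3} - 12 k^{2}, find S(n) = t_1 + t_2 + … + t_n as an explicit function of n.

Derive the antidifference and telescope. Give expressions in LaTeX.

S(n) = n \left(- 3 n^{3} - 10 n^{2} - 9 n - 2\right)

Step 1: r(k) = (k + 1)*(k + 2)/k**2.
A = 1, B = 1, C = k**3 + k**2.
Need (1)·f(k+1) − (1)·f(k) = k**3 + k**2.
Degrees (0,0,3) ⇒ d ≤ 4.
Match coefficients ⇒ f(k) = k*(k - 1)*(k + 1)*(3*k - 2)/12.
Get s_k = R·t_k = k*(-3*k**3 + 2*k**2 + 3*k - 2) with R(k) = B(k−1)f(k)/C(k) = (k - 1)*(3*k - 2)/(12*k).
s_(k+1) − s_k = 12*k**2*(-k - 1) = t_k.
Telescope: S(n) = s_(n+1) − s_(1) = n*(-3*n**3 - 10*n**2 - 9*n - 2) − (0) = n*(-3*n**3 - 10*n**2 - 9*n - 2).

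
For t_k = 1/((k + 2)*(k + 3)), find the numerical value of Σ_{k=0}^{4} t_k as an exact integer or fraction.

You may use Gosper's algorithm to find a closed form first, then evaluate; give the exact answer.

Σ = 5/14

Step 1: r(k) = (k + 2)/(k + 4).
Gosper form: A/B · C(k+1)/C(k) with A=k + 2, B=k + 4, C=1.
Need (k + 2)·f(k+1) − (k + 3)·f(k) = 1.
Bound: deg f ≤ 1.
A polynomial solution: f(k) = k/2.
R(k) = B(k−1)·f(k)/C(k) = k*(k + 3)/2; s_k = R·t_k = k/(2*(k + 2)).
Verify: 1/(k**2 + 5*k + 6) matches t_k.
Σ_(k=0)^(4) t_k = s_(5) − s_(0) = 5/14 − (0) = 5/14.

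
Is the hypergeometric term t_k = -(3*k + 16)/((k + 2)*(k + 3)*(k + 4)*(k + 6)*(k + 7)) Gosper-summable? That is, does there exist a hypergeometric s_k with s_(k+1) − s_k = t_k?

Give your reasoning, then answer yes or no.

Yes. s_k = k*(-k**2 - 11*k - 36)/(36*(k**3 + 11*k**2 + 36*k + 36)).

Compute t_(k+1)/t_k: get (k + 2)*(k + 6)*(3*k + 19)/((k + 5)*(k + 8)*(3*k + 16)).
A = k + 2, B = k + 8, C = k**2 + 31*k/3 + 80/3.
Set up (k + 2)·f(k+1) − (k + 7)·f(k) − (k**2 + 31*k/3 + 80/3) = 0.
From deg A=1, deg B=1, deg C=2: d=5.
Coefficient equations give f(k) = k*(k + 4)*(k + 5)*(k**2 + 11*k + 36)/108.
Certificate R = B(k−1)f/C = k*(k + 4)*(k + 7)*(k**2 + 11*k + 36)/(36*(3*k + 16)) gives s_k = k*(-k**2 - 11*k - 36)/(36*(k**3 + 11*k**2 + 36*k + 36)).
Check: Δs_k = (-3*k - 16)/(k**5 + 22*k**4 + 185*k**3 + 740*k**2 + 1404*k + 1008). ✓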